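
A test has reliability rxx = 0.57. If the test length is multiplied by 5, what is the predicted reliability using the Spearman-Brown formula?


r_new = (n * rxx) / (1 + (n-1) * rxx)
r_new = (5 * 0.57) / (1 + 4 * 0.57)
r_new = 2.85 / 3.28
r_new = 0.8689

0.8689


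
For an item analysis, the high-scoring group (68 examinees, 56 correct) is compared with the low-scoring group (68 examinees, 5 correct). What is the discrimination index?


p_upper = 56/68 = 0.8235
p_lower = 5/68 = 0.0735
D = 0.8235 - 0.0735 = 0.75

0.75


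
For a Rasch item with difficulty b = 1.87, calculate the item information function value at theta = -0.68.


P = 1/(1+exp(-(-0.68-1.87))) = 0.0724
I = P*(1-P) = 0.0724 * 0.9276
I = 0.0672

0.0672


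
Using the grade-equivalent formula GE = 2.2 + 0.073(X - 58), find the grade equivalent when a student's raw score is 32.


raw - median = 32 - 58 = -26
slope * diff = 0.073 * -26 = -1.898
GE = 2.2 + -1.898
GE = 0.302

0.302


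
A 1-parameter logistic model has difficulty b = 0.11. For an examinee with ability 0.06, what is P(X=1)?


theta - b = 0.06 - 0.11 = -0.05
exp(-(theta - b)) = exp(0.05) = 1.0513
P = 1 / (1 + 1.0513)
P = 0.4875

0.4875


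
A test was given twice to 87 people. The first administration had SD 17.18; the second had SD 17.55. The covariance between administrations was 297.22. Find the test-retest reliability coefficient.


r = cov(X,Y) / (SD_X * SD_Y)
r = 297.22 / (17.18 * 17.55)
r = 297.22 / 301.509
r = 0.9858

0.9858


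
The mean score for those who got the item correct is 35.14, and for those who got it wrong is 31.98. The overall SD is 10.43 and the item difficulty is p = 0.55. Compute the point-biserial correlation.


q = 1 - p = 0.45
rpb = ((M1 - M0) / SD) * sqrt(p * q)
rpb = ((35.14 - 31.98) / 10.43) * sqrt(0.55 * 0.45)
rpb = 0.1507

0.1507


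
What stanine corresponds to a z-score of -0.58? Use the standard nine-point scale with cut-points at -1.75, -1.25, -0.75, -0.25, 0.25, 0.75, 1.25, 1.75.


Stanine boundaries: [-1.75, -1.25, -0.75, -0.25, 0.25, 0.75, 1.25, 1.75]
z = -0.58
Check each boundary:
  z >= -1.75 -> could be stanine 2
  z >= -1.25 -> could be stanine 3
  z >= -0.75 -> could be stanine 4
  z < -0.25
  z < 0.25
  z < 0.75
  z < 1.25
  z < 1.75
Highest qualifying boundary gives stanine = 4

4


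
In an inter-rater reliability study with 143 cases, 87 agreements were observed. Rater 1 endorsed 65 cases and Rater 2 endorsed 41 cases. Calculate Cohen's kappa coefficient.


P_o = 87/143 = 0.608392
P_e = (65*41 + 78*102) / 20449 = 0.51939
kappa = (P_o - P_e) / (1 - P_e)
kappa = (0.608392 - 0.51939) / (1 - 0.51939)
kappa = 0.1852

0.1852


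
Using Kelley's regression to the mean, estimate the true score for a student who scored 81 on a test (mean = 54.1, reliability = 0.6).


T_est = rxx * X + (1 - rxx) * mean
T_est = 0.6 * 81 + 0.4 * 54.1
T_est = 48.6 + 21.64
T_est = 70.24

70.24


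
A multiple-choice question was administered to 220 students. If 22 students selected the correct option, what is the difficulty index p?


Item difficulty p = number correct / total examinees
p = 22 / 220
p = 0.1

0.1


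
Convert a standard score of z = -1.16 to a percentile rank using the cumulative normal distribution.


CDF(z) = 0.5 * (1 + erf(z/sqrt(2)))
erf(-0.8202) = -0.754
CDF = 0.123
Percentile rank = 0.123 * 100 = 12.3

12.3


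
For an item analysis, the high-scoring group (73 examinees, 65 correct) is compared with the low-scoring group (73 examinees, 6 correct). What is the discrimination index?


p_upper = 65/73 = 0.8904
p_lower = 6/73 = 0.0822
D = 0.8904 - 0.0822 = 0.8082

0.8082


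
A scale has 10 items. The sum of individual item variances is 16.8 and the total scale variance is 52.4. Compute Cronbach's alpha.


alpha = (k/(k-1)) * (1 - sum(si^2)/s_total^2)
= (10/9) * (1 - 16.8/52.4)
alpha = 0.7549

0.7549


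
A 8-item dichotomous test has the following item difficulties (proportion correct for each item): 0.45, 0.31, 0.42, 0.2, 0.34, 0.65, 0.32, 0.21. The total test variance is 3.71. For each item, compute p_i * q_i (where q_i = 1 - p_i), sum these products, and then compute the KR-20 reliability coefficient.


For each item, compute p_i * q_i:
  Item 1: 0.45 * 0.55 = 0.2475
  Item 2: 0.31 * 0.69 = 0.2139
  Item 3: 0.42 * 0.58 = 0.2436
  Item 4: 0.2 * 0.8 = 0.16
  Item 5: 0.34 * 0.66 = 0.2244
  Item 6: 0.65 * 0.35 = 0.2275
  Item 7: 0.32 * 0.68 = 0.2176
  Item 8: 0.21 * 0.79 = 0.1659
Sum(p_i * q_i) = 0.2475 + 0.2139 + 0.2436 + 0.16 + 0.2244 + 0.2275 + 0.2176 + 0.1659 = 1.7004
KR-20 = (k/(k-1)) * (1 - Sum(p_i*q_i) / Var_total)
= (8/7) * (1 - 1.7004/3.71)
= 1.1429 * 0.5417
KR-20 = 0.6191

0.6191


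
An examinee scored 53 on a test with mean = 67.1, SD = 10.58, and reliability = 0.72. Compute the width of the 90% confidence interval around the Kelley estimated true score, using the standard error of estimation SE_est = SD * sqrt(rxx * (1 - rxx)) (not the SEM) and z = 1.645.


True score estimate = 0.72*53 + 0.28*67.1 = 56.948
SE_est = SD * sqrt(rxx * (1 - rxx)) = 10.58 * sqrt(0.72 * 0.28) = 10.58 * sqrt(0.2016) = 4.750408
CI = T_est +/- z * SE_est, so width = 2 * z * SE_est = 2 * 1.645 * 4.750408
Width = 15.6288

15.6288


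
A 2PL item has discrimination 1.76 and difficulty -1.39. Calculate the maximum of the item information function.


For 2PL, max info at theta = b = -1.39
I_max = a^2 / 4 = 1.76^2 / 4
= 3.0976 / 4
I_max = 0.7744

0.7744


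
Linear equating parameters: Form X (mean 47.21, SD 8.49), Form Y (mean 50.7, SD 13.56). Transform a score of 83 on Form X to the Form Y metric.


slope = SD_Y / SD_X = 13.56 / 8.49 ~ 1.5972
intercept = mean_Y - slope * mean_X = 50.7 - (13.56 / 8.49) * 47.21 ~ -24.7025
Y = slope * X + intercept. To avoid rounding drift from the rounded slope/intercept, evaluate the equivalent form Y = mean_Y + SD_Y * (X - mean_X) / SD_X at full precision:
Y = 50.7 + 13.56 * (83 - 47.21) / 8.49
Y = 50.7 + 13.56 * 35.79 / 8.49
Y = 50.7 + 485.3124 / 8.49
Y = 50.7 + 57.1628
Y = 107.8628

107.8628


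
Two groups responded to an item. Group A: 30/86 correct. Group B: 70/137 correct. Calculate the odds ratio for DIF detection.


Odds_A = 30/56 = 0.5357
Odds_B = 70/67 = 1.0448
OR = Odds_A / Odds_B = 0.5357 / 1.0448
Exactly, OR = (30 * 67) / (56 * 70) = 2010 / 3920
OR = 0.5128

0.5128


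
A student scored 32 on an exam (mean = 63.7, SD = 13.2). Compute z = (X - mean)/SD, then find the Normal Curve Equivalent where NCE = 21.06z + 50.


z = (X - mean) / SD = (32 - 63.7) / 13.2
z = -31.7 / 13.2
z = -2.4015
NCE = NCE = 21.06z + 50
Carry z at full precision (z = -31.7 / 13.2) into the conversion:
NCE = 21.06 * (-31.7 / 13.2) + 50 = -667.602 / 13.2 + 50
NCE = -50.5759 + 50
NCE = -0.5759

-0.5759


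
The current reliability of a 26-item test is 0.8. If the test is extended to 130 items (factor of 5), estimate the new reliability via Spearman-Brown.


r_new = (n * rxx) / (1 + (n-1) * rxx)
r_new = (5 * 0.8) / (1 + 4 * 0.8)
r_new = 4.0 / 4.2
r_new = 0.9524

0.9524


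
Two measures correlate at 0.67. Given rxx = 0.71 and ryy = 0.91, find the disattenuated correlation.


r_corrected = rxy / sqrt(rxx * ryy)
= 0.67 / sqrt(0.71 * 0.91)
= 0.67 / sqrt(0.6461)
= 0.67 / 0.803803
r_corrected = 0.8335

0.8335


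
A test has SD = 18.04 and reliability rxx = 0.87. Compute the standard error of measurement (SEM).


SEM = SD * sqrt(1 - rxx)
SEM = 18.04 * sqrt(1 - 0.87)
SEM = 18.04 * sqrt(0.13) = 18.04 * 0.360555
SEM = 6.5044

6.5044


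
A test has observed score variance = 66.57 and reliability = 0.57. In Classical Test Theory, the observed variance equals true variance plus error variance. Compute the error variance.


var_true = rxx * var_obs = 0.57 * 66.57 = 37.9449
var_error = var_obs - var_true
var_error = 66.57 - 37.9449
var_error = 28.6251

28.6251


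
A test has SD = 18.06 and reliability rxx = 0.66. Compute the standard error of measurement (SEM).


SEM = SD * sqrt(1 - rxx)
SEM = 18.06 * sqrt(1 - 0.66)
SEM = 18.06 * sqrt(0.34) = 18.06 * 0.583095
SEM = 10.5307

10.5307


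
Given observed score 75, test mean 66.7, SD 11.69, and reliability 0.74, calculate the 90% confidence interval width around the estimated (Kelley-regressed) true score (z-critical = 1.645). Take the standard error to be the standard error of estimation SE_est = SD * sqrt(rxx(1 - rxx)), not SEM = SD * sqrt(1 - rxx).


True score estimate = 0.74*75 + 0.26*66.7 = 72.842
SE_est = SD * sqrt(rxx * (1 - rxx)) = 11.69 * sqrt(0.74 * 0.26) = 11.69 * sqrt(0.1924) = 5.127634
CI = T_est +/- z * SE_est, so width = 2 * z * SE_est = 2 * 1.645 * 5.127634
Width = 16.8699

16.8699


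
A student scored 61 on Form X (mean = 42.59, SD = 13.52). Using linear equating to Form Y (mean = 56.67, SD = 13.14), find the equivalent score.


slope = SD_Y / SD_X = 13.14 / 13.52 ~ 0.9719
intercept = mean_Y - slope * mean_X = 56.67 - (13.14 / 13.52) * 42.59 ~ 15.2771
Y = slope * X + intercept. To avoid rounding drift from the rounded slope/intercept, evaluate the equivalent form Y = mean_Y + SD_Y * (X - mean_X) / SD_X at full precision:
Y = 56.67 + 13.14 * (61 - 42.59) / 13.52
Y = 56.67 + 13.14 * 18.41 / 13.52
Y = 56.67 + 241.9074 / 13.52
Y = 56.67 + 17.8926
Y = 74.5626

74.5626


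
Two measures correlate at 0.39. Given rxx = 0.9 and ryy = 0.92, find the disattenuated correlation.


r_corrected = rxy / sqrt(rxx * ryy)
= 0.39 / sqrt(0.9 * 0.92)
= 0.39 / sqrt(0.828)
= 0.39 / 0.909945
r_corrected = 0.4286

0.4286


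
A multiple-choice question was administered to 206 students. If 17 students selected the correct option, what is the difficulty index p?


Item difficulty p = number correct / total examinees
p = 17 / 206
p = 0.0825

0.0825


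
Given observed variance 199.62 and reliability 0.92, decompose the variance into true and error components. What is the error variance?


var_true = rxx * var_obs = 0.92 * 199.62 = 183.6504
var_error = var_obs - var_true
var_error = 199.62 - 183.6504
var_error = 15.9696

15.9696


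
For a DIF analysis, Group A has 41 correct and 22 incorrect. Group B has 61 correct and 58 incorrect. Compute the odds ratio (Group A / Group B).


Odds_A = 41/22 = 1.8636
Odds_B = 61/58 = 1.0517
OR = Odds_A / Odds_B = 1.8636 / 1.0517
Exactly, OR = (41 * 58) / (22 * 61) = 2378 / 1342
OR = 1.772

1.772


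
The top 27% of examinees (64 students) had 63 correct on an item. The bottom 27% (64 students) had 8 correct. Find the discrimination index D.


p_upper = 63/64 = 0.9844
p_lower = 8/64 = 0.125
D = 0.9844 - 0.125 = 0.8594

0.8594


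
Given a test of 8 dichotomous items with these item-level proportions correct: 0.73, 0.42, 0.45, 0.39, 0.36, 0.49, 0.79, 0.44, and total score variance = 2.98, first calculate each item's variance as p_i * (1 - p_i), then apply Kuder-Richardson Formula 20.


For each item, compute p_i * q_i:
  Item 1: 0.73 * 0.27 = 0.1971
  Item 2: 0.42 * 0.58 = 0.2436
  Item 3: 0.45 * 0.55 = 0.2475
  Item 4: 0.39 * 0.61 = 0.2379
  Item 5: 0.36 * 0.64 = 0.2304
  Item 6: 0.49 * 0.51 = 0.2499
  Item 7: 0.79 * 0.21 = 0.1659
  Item 8: 0.44 * 0.56 = 0.2464
Sum(p_i * q_i) = 0.1971 + 0.2436 + 0.2475 + 0.2379 + 0.2304 + 0.2499 + 0.1659 + 0.2464 = 1.8187
KR-20 = (k/(k-1)) * (1 - Sum(p_i*q_i) / Var_total)
= (8/7) * (1 - 1.8187/2.98)
= 1.1429 * 0.3897
KR-20 = 0.4454

0.4454


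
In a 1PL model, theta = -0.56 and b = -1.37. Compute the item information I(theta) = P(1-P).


P = 1/(1+exp(-(-0.56--1.37))) = 0.6921
I = P*(1-P) = 0.6921 * 0.3079
I = 0.2131

0.2131


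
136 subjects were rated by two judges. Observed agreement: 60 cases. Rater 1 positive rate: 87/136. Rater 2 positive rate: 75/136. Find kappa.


P_o = 60/136 = 0.441176
P_e = (87*75 + 49*61) / 18496 = 0.514381
kappa = (P_o - P_e) / (1 - P_e)
kappa = (0.441176 - 0.514381) / (1 - 0.514381)
kappa = -0.1507

-0.1507


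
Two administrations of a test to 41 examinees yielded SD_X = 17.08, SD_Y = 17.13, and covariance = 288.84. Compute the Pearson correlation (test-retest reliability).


r = cov(X,Y) / (SD_X * SD_Y)
r = 288.84 / (17.08 * 17.13)
r = 288.84 / 292.5804
r = 0.9872

0.9872


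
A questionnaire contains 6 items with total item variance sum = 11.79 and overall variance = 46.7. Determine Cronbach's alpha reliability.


alpha = (k/(k-1)) * (1 - sum(si^2)/s_total^2)
= (6/5) * (1 - 11.79/46.7)
alpha = 0.897

0.897


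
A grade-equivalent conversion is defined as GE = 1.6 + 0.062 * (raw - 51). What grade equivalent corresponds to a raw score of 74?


raw - median = 74 - 51 = 23
slope * diff = 0.062 * 23 = 1.426
GE = 1.6 + 1.426
GE = 3.026

3.026


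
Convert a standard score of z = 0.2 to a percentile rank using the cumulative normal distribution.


CDF(z) = 0.5 * (1 + erf(z/sqrt(2)))
erf(0.1414) = 0.1585
CDF = 0.5793
Percentile rank = 0.5793 * 100 = 57.93

57.93


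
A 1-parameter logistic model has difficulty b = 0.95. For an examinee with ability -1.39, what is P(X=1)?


theta - b = -1.39 - 0.95 = -2.34
exp(-(theta - b)) = exp(2.34) = 10.3812
P = 1 / (1 + 10.3812)
P = 0.0879

0.0879


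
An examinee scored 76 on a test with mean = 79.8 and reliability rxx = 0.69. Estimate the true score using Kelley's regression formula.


T_est = rxx * X + (1 - rxx) * mean
T_est = 0.69 * 76 + 0.31 * 79.8
T_est = 52.44 + 24.738
T_est = 77.178

77.178


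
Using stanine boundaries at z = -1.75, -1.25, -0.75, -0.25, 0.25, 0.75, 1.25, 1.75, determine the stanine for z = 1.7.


Stanine boundaries: [-1.75, -1.25, -0.75, -0.25, 0.25, 0.75, 1.25, 1.75]
z = 1.7
Check each boundary:
  z >= -1.75 -> could be stanine 2
  z >= -1.25 -> could be stanine 3
  z >= -0.75 -> could be stanine 4
  z >= -0.25 -> could be stanine 5
  z >= 0.25 -> could be stanine 6
  z >= 0.75 -> could be stanine 7
  z >= 1.25 -> could be stanine 8
  z < 1.75
Highest qualifying boundary gives stanine = 8

8


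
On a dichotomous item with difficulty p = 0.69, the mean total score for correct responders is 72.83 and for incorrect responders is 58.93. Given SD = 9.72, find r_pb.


q = 1 - p = 0.31
rpb = ((M1 - M0) / SD) * sqrt(p * q)
rpb = ((72.83 - 58.93) / 9.72) * sqrt(0.69 * 0.31)
rpb = 0.6614

0.6614


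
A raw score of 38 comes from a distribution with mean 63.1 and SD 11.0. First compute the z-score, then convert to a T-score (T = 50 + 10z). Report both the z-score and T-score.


z = (X - mean) / SD = (38 - 63.1) / 11.0
z = -25.1 / 11.0
z = -2.2818
T-score = T = 50 + 10z
Carry z at full precision (z = -25.1 / 11.0) into the conversion:
T-score = 50 + 10 * (-25.1 / 11.0) = 50 + -251 / 11.0
T-score = 50 + -22.8182
T-score = 27.1818

27.1818


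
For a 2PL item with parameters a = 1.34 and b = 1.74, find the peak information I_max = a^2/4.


For 2PL, max info at theta = b = 1.74
I_max = a^2 / 4 = 1.34^2 / 4
= 1.7956 / 4
I_max = 0.4489

0.4489


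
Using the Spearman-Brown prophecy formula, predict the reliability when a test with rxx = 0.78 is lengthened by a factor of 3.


r_new = (n * rxx) / (1 + (n-1) * rxx)
r_new = (3 * 0.78) / (1 + 2 * 0.78)
r_new = 2.34 / 2.56
r_new = 0.9141

0.9141


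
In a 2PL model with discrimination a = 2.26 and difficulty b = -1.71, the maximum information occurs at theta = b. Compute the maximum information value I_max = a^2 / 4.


For 2PL, max info at theta = b = -1.71
I_max = a^2 / 4 = 2.26^2 / 4
= 5.1076 / 4
I_max = 1.2769

1.2769


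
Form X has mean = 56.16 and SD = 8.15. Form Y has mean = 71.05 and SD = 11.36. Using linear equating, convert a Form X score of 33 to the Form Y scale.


slope = SD_Y / SD_X = 11.36 / 8.15 ~ 1.3939
intercept = mean_Y - slope * mean_X = 71.05 - (11.36 / 8.15) * 56.16 ~ -7.2295
Y = slope * X + intercept. To avoid rounding drift from the rounded slope/intercept, evaluate the equivalent form Y = mean_Y + SD_Y * (X - mean_X) / SD_X at full precision:
Y = 71.05 + 11.36 * (33 - 56.16) / 8.15
Y = 71.05 - 11.36 * 23.16 / 8.15
Y = 71.05 - 263.0976 / 8.15
Y = 71.05 - 32.2819
Y = 38.7681

38.7681


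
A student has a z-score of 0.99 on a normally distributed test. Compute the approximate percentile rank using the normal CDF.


CDF(z) = 0.5 * (1 + erf(z/sqrt(2)))
erf(0.7) = 0.6778
CDF = 0.8389
Percentile rank = 0.8389 * 100 = 83.89

83.89


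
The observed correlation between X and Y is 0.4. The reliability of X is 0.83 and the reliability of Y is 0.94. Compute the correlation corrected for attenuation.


r_corrected = rxy / sqrt(rxx * ryy)
= 0.4 / sqrt(0.83 * 0.94)
= 0.4 / sqrt(0.7802)
= 0.4 / 0.883289
r_corrected = 0.4529

0.4529


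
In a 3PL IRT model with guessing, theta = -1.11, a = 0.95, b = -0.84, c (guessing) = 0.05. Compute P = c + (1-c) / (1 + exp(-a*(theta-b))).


logit = 0.95*(-1.11 - -0.84) = -0.2565
P* = 1/(1 + exp(--0.2565)) = 0.4362
P = 0.05 + (1 - 0.05) * 0.4362
P = 0.4644

0.4644


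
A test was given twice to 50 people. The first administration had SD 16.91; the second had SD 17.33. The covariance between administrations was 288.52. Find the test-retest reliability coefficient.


r = cov(X,Y) / (SD_X * SD_Y)
r = 288.52 / (16.91 * 17.33)
r = 288.52 / 293.0503
r = 0.9845

0.9845


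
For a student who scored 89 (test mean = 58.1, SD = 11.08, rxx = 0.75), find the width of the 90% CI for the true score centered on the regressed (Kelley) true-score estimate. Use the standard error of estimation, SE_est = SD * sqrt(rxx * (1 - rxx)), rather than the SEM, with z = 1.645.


True score estimate = 0.75*89 + 0.25*58.1 = 81.275
SE_est = SD * sqrt(rxx * (1 - rxx)) = 11.08 * sqrt(0.75 * 0.25) = 11.08 * sqrt(0.1875) = 4.797781
CI = T_est +/- z * SE_est, so width = 2 * z * SE_est = 2 * 1.645 * 4.797781
Width = 15.7847

15.7847


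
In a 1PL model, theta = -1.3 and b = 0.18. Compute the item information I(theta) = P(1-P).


P = 1/(1+exp(-(-1.3-0.18))) = 0.1854
I = P*(1-P) = 0.1854 * 0.8146
I = 0.151

0.151


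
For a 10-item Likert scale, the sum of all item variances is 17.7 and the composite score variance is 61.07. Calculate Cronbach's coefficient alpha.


alpha = (k/(k-1)) * (1 - sum(si^2)/s_total^2)
= (10/9) * (1 - 17.7/61.07)
alpha = 0.7891

0.7891


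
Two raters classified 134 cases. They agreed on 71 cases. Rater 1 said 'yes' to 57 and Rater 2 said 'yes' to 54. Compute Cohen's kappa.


P_o = 71/134 = 0.529851
P_e = (57*54 + 77*80) / 17956 = 0.51448
kappa = (P_o - P_e) / (1 - P_e)
kappa = (0.529851 - 0.51448) / (1 - 0.51448)
kappa = 0.0317

0.0317


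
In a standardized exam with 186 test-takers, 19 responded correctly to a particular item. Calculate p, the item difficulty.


Item difficulty p = number correct / total examinees
p = 19 / 186
p = 0.1022

0.1022


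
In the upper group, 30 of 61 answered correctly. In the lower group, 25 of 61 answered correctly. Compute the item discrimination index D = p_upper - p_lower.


p_upper = 30/61 = 0.4918
p_lower = 25/61 = 0.4098
D = 0.4918 - 0.4098 = 0.082

0.082


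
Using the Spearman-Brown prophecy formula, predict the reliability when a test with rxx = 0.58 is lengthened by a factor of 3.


r_new = (n * rxx) / (1 + (n-1) * rxx)
r_new = (3 * 0.58) / (1 + 2 * 0.58)
r_new = 1.74 / 2.16
r_new = 0.8056

0.8056


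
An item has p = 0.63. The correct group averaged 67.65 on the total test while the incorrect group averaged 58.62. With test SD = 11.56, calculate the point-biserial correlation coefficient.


q = 1 - p = 0.37
rpb = ((M1 - M0) / SD) * sqrt(p * q)
rpb = ((67.65 - 58.62) / 11.56) * sqrt(0.63 * 0.37)
rpb = 0.3771

0.3771


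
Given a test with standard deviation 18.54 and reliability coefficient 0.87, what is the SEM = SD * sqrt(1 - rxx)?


SEM = SD * sqrt(1 - rxx)
SEM = 18.54 * sqrt(1 - 0.87)
SEM = 18.54 * sqrt(0.13) = 18.54 * 0.360555
SEM = 6.6847

6.6847


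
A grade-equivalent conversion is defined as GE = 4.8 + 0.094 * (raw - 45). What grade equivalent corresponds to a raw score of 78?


raw - median = 78 - 45 = 33
slope * diff = 0.094 * 33 = 3.102
GE = 4.8 + 3.102
GE = 7.902

7.902


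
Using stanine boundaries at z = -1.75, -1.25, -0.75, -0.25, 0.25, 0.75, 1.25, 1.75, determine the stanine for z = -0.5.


Stanine boundaries: [-1.75, -1.25, -0.75, -0.25, 0.25, 0.75, 1.25, 1.75]
z = -0.5
Check each boundary:
  z >= -1.75 -> could be stanine 2
  z >= -1.25 -> could be stanine 3
  z >= -0.75 -> could be stanine 4
  z < -0.25
  z < 0.25
  z < 0.75
  z < 1.25
  z < 1.75
Highest qualifying boundary gives stanine = 4

4


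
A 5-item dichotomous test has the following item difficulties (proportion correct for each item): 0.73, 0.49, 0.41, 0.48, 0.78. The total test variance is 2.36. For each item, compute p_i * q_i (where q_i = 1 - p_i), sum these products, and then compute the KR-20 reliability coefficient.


For each item, compute p_i * q_i:
  Item 1: 0.73 * 0.27 = 0.1971
  Item 2: 0.49 * 0.51 = 0.2499
  Item 3: 0.41 * 0.59 = 0.2419
  Item 4: 0.48 * 0.52 = 0.2496
  Item 5: 0.78 * 0.22 = 0.1716
Sum(p_i * q_i) = 0.1971 + 0.2499 + 0.2419 + 0.2496 + 0.1716 = 1.1101
KR-20 = (k/(k-1)) * (1 - Sum(p_i*q_i) / Var_total)
= (5/4) * (1 - 1.1101/2.36)
= 1.25 * 0.5296
KR-20 = 0.662

0.662


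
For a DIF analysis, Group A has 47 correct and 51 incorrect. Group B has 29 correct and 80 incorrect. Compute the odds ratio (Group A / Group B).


Odds_A = 47/51 = 0.9216
Odds_B = 29/80 = 0.3625
OR = Odds_A / Odds_B = 0.9216 / 0.3625
Exactly, OR = (47 * 80) / (51 * 29) = 3760 / 1479
OR = 2.5423

2.5423


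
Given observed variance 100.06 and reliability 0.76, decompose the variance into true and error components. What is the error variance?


var_true = rxx * var_obs = 0.76 * 100.06 = 76.0456
var_error = var_obs - var_true
var_error = 100.06 - 76.0456
var_error = 24.0144

24.0144


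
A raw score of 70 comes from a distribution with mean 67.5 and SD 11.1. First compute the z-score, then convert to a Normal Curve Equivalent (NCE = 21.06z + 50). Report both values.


z = (X - mean) / SD = (70 - 67.5) / 11.1
z = 2.5 / 11.1
z = 0.2252
NCE = NCE = 21.06z + 50
Carry z at full precision (z = 2.5 / 11.1) into the conversion:
NCE = 21.06 * (2.5 / 11.1) + 50 = 52.65 / 11.1 + 50
NCE = 4.7432 + 50
NCE = 54.7432

54.7432


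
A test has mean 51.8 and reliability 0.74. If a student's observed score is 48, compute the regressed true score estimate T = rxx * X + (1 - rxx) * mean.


T_est = rxx * X + (1 - rxx) * mean
T_est = 0.74 * 48 + 0.26 * 51.8
T_est = 35.52 + 13.468
T_est = 48.988

48.988


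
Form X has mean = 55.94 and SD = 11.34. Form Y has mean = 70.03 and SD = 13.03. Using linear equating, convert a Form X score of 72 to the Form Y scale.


slope = SD_Y / SD_X = 13.03 / 11.34 ~ 1.149
intercept = mean_Y - slope * mean_X = 70.03 - (13.03 / 11.34) * 55.94 ~ 5.7533
Y = slope * X + intercept. To avoid rounding drift from the rounded slope/intercept, evaluate the equivalent form Y = mean_Y + SD_Y * (X - mean_X) / SD_X at full precision:
Y = 70.03 + 13.03 * (72 - 55.94) / 11.34
Y = 70.03 + 13.03 * 16.06 / 11.34
Y = 70.03 + 209.2618 / 11.34
Y = 70.03 + 18.4534
Y = 88.4834

88.4834


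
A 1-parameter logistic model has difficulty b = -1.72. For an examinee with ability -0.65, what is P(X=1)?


theta - b = -0.65 - -1.72 = 1.07
exp(-(theta - b)) = exp(-1.07) = 0.343
P = 1 / (1 + 0.343)
P = 0.7446

0.7446


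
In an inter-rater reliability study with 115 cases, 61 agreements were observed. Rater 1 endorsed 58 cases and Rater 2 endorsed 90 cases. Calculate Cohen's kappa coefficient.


P_o = 61/115 = 0.530435
P_e = (58*90 + 57*25) / 13225 = 0.502457
kappa = (P_o - P_e) / (1 - P_e)
kappa = (0.530435 - 0.502457) / (1 - 0.502457)
kappa = 0.0562

0.0562


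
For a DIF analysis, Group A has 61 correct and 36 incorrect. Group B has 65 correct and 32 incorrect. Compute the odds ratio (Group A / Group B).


Odds_A = 61/36 = 1.6944
Odds_B = 65/32 = 2.0312
OR = Odds_A / Odds_B = 1.6944 / 2.0312
Exactly, OR = (61 * 32) / (36 * 65) = 1952 / 2340
OR = 0.8342

0.8342


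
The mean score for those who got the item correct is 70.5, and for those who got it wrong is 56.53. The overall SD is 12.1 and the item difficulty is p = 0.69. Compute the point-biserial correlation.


q = 1 - p = 0.31
rpb = ((M1 - M0) / SD) * sqrt(p * q)
rpb = ((70.5 - 56.53) / 12.1) * sqrt(0.69 * 0.31)
rpb = 0.534

0.534


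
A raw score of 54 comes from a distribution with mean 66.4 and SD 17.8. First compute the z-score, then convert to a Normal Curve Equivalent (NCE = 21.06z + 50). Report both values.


z = (X - mean) / SD = (54 - 66.4) / 17.8
z = -12.4 / 17.8
z = -0.6966
NCE = NCE = 21.06z + 50
Carry z at full precision (z = -12.4 / 17.8) into the conversion:
NCE = 21.06 * (-12.4 / 17.8) + 50 = -261.144 / 17.8 + 50
NCE = -14.671 + 50
NCE = 35.329

35.329


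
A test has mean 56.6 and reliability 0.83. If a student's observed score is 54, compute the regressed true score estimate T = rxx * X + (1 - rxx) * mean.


T_est = rxx * X + (1 - rxx) * mean
T_est = 0.83 * 54 + 0.17 * 56.6
T_est = 44.82 + 9.622
T_est = 54.442

54.442


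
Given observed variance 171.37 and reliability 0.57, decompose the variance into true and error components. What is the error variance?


var_true = rxx * var_obs = 0.57 * 171.37 = 97.6809
var_error = var_obs - var_true
var_error = 171.37 - 97.6809
var_error = 73.6891

73.6891


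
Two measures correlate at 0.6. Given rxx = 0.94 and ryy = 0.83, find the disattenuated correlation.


r_corrected = rxy / sqrt(rxx * ryy)
= 0.6 / sqrt(0.94 * 0.83)
= 0.6 / sqrt(0.7802)
= 0.6 / 0.883289
r_corrected = 0.6793

0.6793


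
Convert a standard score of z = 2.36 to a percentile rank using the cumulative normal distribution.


CDF(z) = 0.5 * (1 + erf(z/sqrt(2)))
erf(1.6688) = 0.9817
CDF = 0.9909
Percentile rank = 0.9909 * 100 = 99.09

99.09


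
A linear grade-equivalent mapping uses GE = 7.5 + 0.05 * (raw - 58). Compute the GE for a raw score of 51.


raw - median = 51 - 58 = -7
slope * diff = 0.05 * -7 = -0.35
GE = 7.5 + -0.35
GE = 7.15

7.15


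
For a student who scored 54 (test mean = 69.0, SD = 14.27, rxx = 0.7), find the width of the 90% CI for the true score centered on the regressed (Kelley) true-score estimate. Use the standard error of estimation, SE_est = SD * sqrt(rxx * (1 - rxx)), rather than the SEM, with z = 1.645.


True score estimate = 0.7*54 + 0.3*69.0 = 58.5
SE_est = SD * sqrt(rxx * (1 - rxx)) = 14.27 * sqrt(0.7 * 0.3) = 14.27 * sqrt(0.21) = 6.539336
CI = T_est +/- z * SE_est, so width = 2 * z * SE_est = 2 * 1.645 * 6.539336
Width = 21.5144

21.5144


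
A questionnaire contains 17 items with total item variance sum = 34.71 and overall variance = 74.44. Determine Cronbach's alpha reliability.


alpha = (k/(k-1)) * (1 - sum(si^2)/s_total^2)
= (17/16) * (1 - 34.71/74.44)
alpha = 0.5671

0.5671


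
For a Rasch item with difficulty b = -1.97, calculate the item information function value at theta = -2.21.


P = 1/(1+exp(-(-2.21--1.97))) = 0.4403
I = P*(1-P) = 0.4403 * 0.5597
I = 0.2464

0.2464


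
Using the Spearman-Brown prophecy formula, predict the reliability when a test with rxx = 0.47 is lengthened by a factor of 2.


r_new = (n * rxx) / (1 + (n-1) * rxx)
r_new = (2 * 0.47) / (1 + 1 * 0.47)
r_new = 0.94 / 1.47
r_new = 0.6395

0.6395


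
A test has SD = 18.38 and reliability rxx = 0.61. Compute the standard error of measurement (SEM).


SEM = SD * sqrt(1 - rxx)
SEM = 18.38 * sqrt(1 - 0.61)
SEM = 18.38 * sqrt(0.39) = 18.38 * 0.6245
SEM = 11.4783

11.4783


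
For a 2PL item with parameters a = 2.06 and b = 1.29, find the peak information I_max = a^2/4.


For 2PL, max info at theta = b = 1.29
I_max = a^2 / 4 = 2.06^2 / 4
= 4.2436 / 4
I_max = 1.0609

1.0609


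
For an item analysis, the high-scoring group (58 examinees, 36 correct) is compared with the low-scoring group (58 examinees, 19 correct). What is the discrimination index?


p_upper = 36/58 = 0.6207
p_lower = 19/58 = 0.3276
D = 0.6207 - 0.3276 = 0.2931

0.2931


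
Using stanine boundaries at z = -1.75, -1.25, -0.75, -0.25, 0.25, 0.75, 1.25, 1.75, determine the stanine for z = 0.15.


Stanine boundaries: [-1.75, -1.25, -0.75, -0.25, 0.25, 0.75, 1.25, 1.75]
z = 0.15
Check each boundary:
  z >= -1.75 -> could be stanine 2
  z >= -1.25 -> could be stanine 3
  z >= -0.75 -> could be stanine 4
  z >= -0.25 -> could be stanine 5
  z < 0.25
  z < 0.75
  z < 1.25
  z < 1.75
Highest qualifying boundary gives stanine = 5

5


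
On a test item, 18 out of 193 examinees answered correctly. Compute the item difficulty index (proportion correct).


Item difficulty p = number correct / total examinees
p = 18 / 193
p = 0.0933

0.0933


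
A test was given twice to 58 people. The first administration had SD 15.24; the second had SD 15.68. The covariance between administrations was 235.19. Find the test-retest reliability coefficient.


r = cov(X,Y) / (SD_X * SD_Y)
r = 235.19 / (15.24 * 15.68)
r = 235.19 / 238.9632
r = 0.9842

0.9842


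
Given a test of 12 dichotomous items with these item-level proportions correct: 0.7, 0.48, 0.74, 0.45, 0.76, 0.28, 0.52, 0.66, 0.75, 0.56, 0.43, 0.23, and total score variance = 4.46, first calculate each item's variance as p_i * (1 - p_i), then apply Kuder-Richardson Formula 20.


For each item, compute p_i * q_i:
  Item 1: 0.7 * 0.3 = 0.21
  Item 2: 0.48 * 0.52 = 0.2496
  Item 3: 0.74 * 0.26 = 0.1924
  Item 4: 0.45 * 0.55 = 0.2475
  Item 5: 0.76 * 0.24 = 0.1824
  Item 6: 0.28 * 0.72 = 0.2016
  Item 7: 0.52 * 0.48 = 0.2496
  Item 8: 0.66 * 0.34 = 0.2244
  Item 9: 0.75 * 0.25 = 0.1875
  Item 10: 0.56 * 0.44 = 0.2464
  Item 11: 0.43 * 0.57 = 0.2451
  Item 12: 0.23 * 0.77 = 0.1771
Sum(p_i * q_i) = 0.21 + 0.2496 + 0.1924 + 0.2475 + 0.1824 + 0.2016 + 0.2496 + 0.2244 + 0.1875 + 0.2464 + 0.2451 + 0.1771 = 2.6136
KR-20 = (k/(k-1)) * (1 - Sum(p_i*q_i) / Var_total)
= (12/11) * (1 - 2.6136/4.46)
= 1.0909 * 0.414
KR-20 = 0.4516

0.4516


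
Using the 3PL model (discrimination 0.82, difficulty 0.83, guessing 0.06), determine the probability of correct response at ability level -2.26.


logit = 0.82*(-2.26 - 0.83) = -2.5338
P* = 1/(1 + exp(--2.5338)) = 0.0735
P = 0.06 + (1 - 0.06) * 0.0735
P = 0.1291

0.1291


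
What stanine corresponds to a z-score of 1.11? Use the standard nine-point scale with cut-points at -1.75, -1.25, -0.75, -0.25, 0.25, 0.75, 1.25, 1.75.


Stanine boundaries: [-1.75, -1.25, -0.75, -0.25, 0.25, 0.75, 1.25, 1.75]
z = 1.11
Check each boundary:
  z >= -1.75 -> could be stanine 2
  z >= -1.25 -> could be stanine 3
  z >= -0.75 -> could be stanine 4
  z >= -0.25 -> could be stanine 5
  z >= 0.25 -> could be stanine 6
  z >= 0.75 -> could be stanine 7
  z < 1.25
  z < 1.75
Highest qualifying boundary gives stanine = 7

7


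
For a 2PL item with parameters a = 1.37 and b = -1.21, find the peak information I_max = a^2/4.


For 2PL, max info at theta = b = -1.21
I_max = a^2 / 4 = 1.37^2 / 4
= 1.8769 / 4
I_max = 0.4692

0.4692


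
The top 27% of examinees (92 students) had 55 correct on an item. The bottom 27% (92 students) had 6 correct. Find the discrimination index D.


p_upper = 55/92 = 0.5978
p_lower = 6/92 = 0.0652
D = 0.5978 - 0.0652 = 0.5326

0.5326


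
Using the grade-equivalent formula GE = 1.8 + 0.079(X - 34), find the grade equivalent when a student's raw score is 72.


raw - median = 72 - 34 = 38
slope * diff = 0.079 * 38 = 3.002
GE = 1.8 + 3.002
GE = 4.802

4.802


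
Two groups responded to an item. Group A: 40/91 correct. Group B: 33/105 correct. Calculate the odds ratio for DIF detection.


Odds_A = 40/51 = 0.7843
Odds_B = 33/72 = 0.4583
OR = Odds_A / Odds_B = 0.7843 / 0.4583
Exactly, OR = (40 * 72) / (51 * 33) = 2880 / 1683
OR = 1.7112

1.7112


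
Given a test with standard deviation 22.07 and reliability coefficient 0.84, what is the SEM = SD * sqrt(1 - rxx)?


SEM = SD * sqrt(1 - rxx)
SEM = 22.07 * sqrt(1 - 0.84)
SEM = 22.07 * sqrt(0.16) = 22.07 * 0.4
SEM = 8.828

8.828


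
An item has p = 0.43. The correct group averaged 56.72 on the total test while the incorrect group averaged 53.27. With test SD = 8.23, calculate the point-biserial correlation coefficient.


q = 1 - p = 0.57
rpb = ((M1 - M0) / SD) * sqrt(p * q)
rpb = ((56.72 - 53.27) / 8.23) * sqrt(0.43 * 0.57)
rpb = 0.2075

0.2075


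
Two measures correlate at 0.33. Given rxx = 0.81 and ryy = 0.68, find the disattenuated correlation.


r_corrected = rxy / sqrt(rxx * ryy)
= 0.33 / sqrt(0.81 * 0.68)
= 0.33 / sqrt(0.5508)
= 0.33 / 0.742159
r_corrected = 0.4446

0.4446


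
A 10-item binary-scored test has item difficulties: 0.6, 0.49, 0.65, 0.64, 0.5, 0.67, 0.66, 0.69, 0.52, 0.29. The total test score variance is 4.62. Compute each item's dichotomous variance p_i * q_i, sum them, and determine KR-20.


For each item, compute p_i * q_i:
  Item 1: 0.6 * 0.4 = 0.24
  Item 2: 0.49 * 0.51 = 0.2499
  Item 3: 0.65 * 0.35 = 0.2275
  Item 4: 0.64 * 0.36 = 0.2304
  Item 5: 0.5 * 0.5 = 0.25
  Item 6: 0.67 * 0.33 = 0.2211
  Item 7: 0.66 * 0.34 = 0.2244
  Item 8: 0.69 * 0.31 = 0.2139
  Item 9: 0.52 * 0.48 = 0.2496
  Item 10: 0.29 * 0.71 = 0.2059
Sum(p_i * q_i) = 0.24 + 0.2499 + 0.2275 + 0.2304 + 0.25 + 0.2211 + 0.2244 + 0.2139 + 0.2496 + 0.2059 = 2.3127
KR-20 = (k/(k-1)) * (1 - Sum(p_i*q_i) / Var_total)
= (10/9) * (1 - 2.3127/4.62)
= 1.1111 * 0.4994
KR-20 = 0.5549

0.5549


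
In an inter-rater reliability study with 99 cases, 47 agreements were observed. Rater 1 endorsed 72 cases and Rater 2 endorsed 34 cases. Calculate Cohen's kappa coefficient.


P_o = 47/99 = 0.474747
P_e = (72*34 + 27*65) / 9801 = 0.428834
kappa = (P_o - P_e) / (1 - P_e)
kappa = (0.474747 - 0.428834) / (1 - 0.428834)
kappa = 0.0804

0.0804


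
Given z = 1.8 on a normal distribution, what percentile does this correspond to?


CDF(z) = 0.5 * (1 + erf(z/sqrt(2)))
erf(1.2728) = 0.9281
CDF = 0.9641
Percentile rank = 0.9641 * 100 = 96.41

96.41


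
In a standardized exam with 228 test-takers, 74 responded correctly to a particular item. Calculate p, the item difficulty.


Item difficulty p = number correct / total examinees
p = 74 / 228
p = 0.3246

0.3246


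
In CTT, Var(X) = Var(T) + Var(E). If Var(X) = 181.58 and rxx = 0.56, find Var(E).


var_true = rxx * var_obs = 0.56 * 181.58 = 101.6848
var_error = var_obs - var_true
var_error = 181.58 - 101.6848
var_error = 79.8952

79.8952


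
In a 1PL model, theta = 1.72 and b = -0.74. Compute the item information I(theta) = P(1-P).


P = 1/(1+exp(-(1.72--0.74))) = 0.9213
I = P*(1-P) = 0.9213 * 0.0787
I = 0.0725

0.0725


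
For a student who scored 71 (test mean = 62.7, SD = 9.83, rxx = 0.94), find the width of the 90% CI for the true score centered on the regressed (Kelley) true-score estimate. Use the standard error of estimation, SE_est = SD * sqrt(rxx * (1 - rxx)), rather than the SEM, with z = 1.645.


True score estimate = 0.94*71 + 0.06*62.7 = 70.502
SE_est = SD * sqrt(rxx * (1 - rxx)) = 9.83 * sqrt(0.94 * 0.06) = 9.83 * sqrt(0.0564) = 2.334496
CI = T_est +/- z * SE_est, so width = 2 * z * SE_est = 2 * 1.645 * 2.334496
Width = 7.6805

7.6805


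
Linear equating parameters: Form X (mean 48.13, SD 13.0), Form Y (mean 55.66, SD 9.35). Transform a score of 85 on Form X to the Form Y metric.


slope = SD_Y / SD_X = 9.35 / 13.0 ~ 0.7192
intercept = mean_Y - slope * mean_X = 55.66 - (9.35 / 13.0) * 48.13 ~ 21.0434
Y = slope * X + intercept. To avoid rounding drift from the rounded slope/intercept, evaluate the equivalent form Y = mean_Y + SD_Y * (X - mean_X) / SD_X at full precision:
Y = 55.66 + 9.35 * (85 - 48.13) / 13.0
Y = 55.66 + 9.35 * 36.87 / 13.0
Y = 55.66 + 344.7345 / 13.0
Y = 55.66 + 26.518
Y = 82.178

82.178


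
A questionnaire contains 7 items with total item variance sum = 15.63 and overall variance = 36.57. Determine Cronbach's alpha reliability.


alpha = (k/(k-1)) * (1 - sum(si^2)/s_total^2)
= (7/6) * (1 - 15.63/36.57)
alpha = 0.668

0.668


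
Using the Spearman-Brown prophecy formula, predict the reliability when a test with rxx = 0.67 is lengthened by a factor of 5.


r_new = (n * rxx) / (1 + (n-1) * rxx)
r_new = (5 * 0.67) / (1 + 4 * 0.67)
r_new = 3.35 / 3.68
r_new = 0.9103

0.9103


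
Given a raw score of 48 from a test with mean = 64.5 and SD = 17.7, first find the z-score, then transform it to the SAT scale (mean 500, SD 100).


z = (X - mean) / SD = (48 - 64.5) / 17.7
z = -16.5 / 17.7
z = -0.9322
SAT-scale = SAT = 500 + 100z
Carry z at full precision (z = -16.5 / 17.7) into the conversion:
SAT-scale = 500 + 100 * (-16.5 / 17.7) = 500 + -1650 / 17.7
SAT-scale = 500 + -93.2203
SAT-scale = 406.7797

406.7797


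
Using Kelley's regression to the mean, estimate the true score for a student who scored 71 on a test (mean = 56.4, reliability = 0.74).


T_est = rxx * X + (1 - rxx) * mean
T_est = 0.74 * 71 + 0.26 * 56.4
T_est = 52.54 + 14.664
T_est = 67.204

67.204


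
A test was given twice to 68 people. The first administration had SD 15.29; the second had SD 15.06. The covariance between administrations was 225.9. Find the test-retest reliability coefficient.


r = cov(X,Y) / (SD_X * SD_Y)
r = 225.9 / (15.29 * 15.06)
r = 225.9 / 230.2674
r = 0.981

0.981


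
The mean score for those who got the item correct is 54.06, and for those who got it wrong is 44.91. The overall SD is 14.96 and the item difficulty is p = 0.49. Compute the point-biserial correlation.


q = 1 - p = 0.51
rpb = ((M1 - M0) / SD) * sqrt(p * q)
rpb = ((54.06 - 44.91) / 14.96) * sqrt(0.49 * 0.51)
rpb = 0.3058

0.3058


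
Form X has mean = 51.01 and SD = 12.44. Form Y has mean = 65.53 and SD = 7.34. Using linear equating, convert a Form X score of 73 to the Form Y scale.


slope = SD_Y / SD_X = 7.34 / 12.44 ~ 0.59
intercept = mean_Y - slope * mean_X = 65.53 - (7.34 / 12.44) * 51.01 ~ 35.4325
Y = slope * X + intercept. To avoid rounding drift from the rounded slope/intercept, evaluate the equivalent form Y = mean_Y + SD_Y * (X - mean_X) / SD_X at full precision:
Y = 65.53 + 7.34 * (73 - 51.01) / 12.44
Y = 65.53 + 7.34 * 21.99 / 12.44
Y = 65.53 + 161.4066 / 12.44
Y = 65.53 + 12.9748
Y = 78.5048

78.5048


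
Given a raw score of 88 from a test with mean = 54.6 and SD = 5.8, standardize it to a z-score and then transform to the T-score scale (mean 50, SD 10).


z = (X - mean) / SD = (88 - 54.6) / 5.8
z = 33.4 / 5.8
z = 5.7586
T-score = T = 50 + 10z
Carry z at full precision (z = 33.4 / 5.8) into the conversion:
T-score = 50 + 10 * (33.4 / 5.8) = 50 + 334 / 5.8
T-score = 50 + 57.5862
T-score = 107.5862

107.5862


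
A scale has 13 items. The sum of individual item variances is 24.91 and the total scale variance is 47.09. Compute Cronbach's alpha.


alpha = (k/(k-1)) * (1 - sum(si^2)/s_total^2)
= (13/12) * (1 - 24.91/47.09)
alpha = 0.5103

0.5103


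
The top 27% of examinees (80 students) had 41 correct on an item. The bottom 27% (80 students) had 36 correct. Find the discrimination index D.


p_upper = 41/80 = 0.5125
p_lower = 36/80 = 0.45
D = 0.5125 - 0.45 = 0.0625

0.0625


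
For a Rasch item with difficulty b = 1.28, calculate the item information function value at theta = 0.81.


P = 1/(1+exp(-(0.81-1.28))) = 0.3846
I = P*(1-P) = 0.3846 * 0.6154
I = 0.2367

0.2367


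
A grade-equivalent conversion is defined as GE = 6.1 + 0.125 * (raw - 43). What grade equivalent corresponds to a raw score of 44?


raw - median = 44 - 43 = 1
slope * diff = 0.125 * 1 = 0.125
GE = 6.1 + 0.125
GE = 6.225

6.225


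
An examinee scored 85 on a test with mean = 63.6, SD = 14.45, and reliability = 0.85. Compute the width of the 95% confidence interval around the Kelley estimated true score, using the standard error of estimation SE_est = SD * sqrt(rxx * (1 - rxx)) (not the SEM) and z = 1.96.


True score estimate = 0.85*85 + 0.15*63.6 = 81.79
SE_est = SD * sqrt(rxx * (1 - rxx)) = 14.45 * sqrt(0.85 * 0.15) = 14.45 * sqrt(0.1275) = 5.159682
CI = T_est +/- z * SE_est, so width = 2 * z * SE_est = 2 * 1.96 * 5.159682
Width = 20.226

20.226
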